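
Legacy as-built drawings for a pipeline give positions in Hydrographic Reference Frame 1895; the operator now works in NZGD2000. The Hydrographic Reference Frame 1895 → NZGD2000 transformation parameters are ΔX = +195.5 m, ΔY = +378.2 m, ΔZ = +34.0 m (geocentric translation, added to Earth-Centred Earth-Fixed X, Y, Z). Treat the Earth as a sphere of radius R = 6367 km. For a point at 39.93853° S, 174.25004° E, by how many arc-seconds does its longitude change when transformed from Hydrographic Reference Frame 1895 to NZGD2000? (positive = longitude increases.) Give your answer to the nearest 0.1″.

Δλ = -16.7″

sin φ = -0.641965, cos φ = 0.766734, sin λ = 0.100187, cos λ = -0.994969.
East component: ΔE = −sin λ·ΔX + cos λ·ΔY = −(0.100187)(195.5) + (-0.994969)(378.2) = -395.88 m.
1° of latitude spans πR/180 = 111125 m; at latitude φ, 1° of longitude spans that × cos φ = 85203.4 m, so Δλ = -395.88 / 85203.4 × 3600 = -16.727″.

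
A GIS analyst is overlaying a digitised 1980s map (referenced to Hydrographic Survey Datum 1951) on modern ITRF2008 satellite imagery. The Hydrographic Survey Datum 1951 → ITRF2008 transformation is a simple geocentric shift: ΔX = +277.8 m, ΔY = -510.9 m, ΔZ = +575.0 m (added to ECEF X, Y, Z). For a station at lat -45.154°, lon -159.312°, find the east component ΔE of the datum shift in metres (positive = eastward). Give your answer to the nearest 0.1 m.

ΔE = 576.1 m

At φ = -45.154°, λ = -159.312°: sin φ = -0.709005, cos φ = 0.705204, sin λ = -0.353279, cos λ = -0.935518.
ΔE = −sin λ·ΔX + cos λ·ΔY = −(-0.353279)·(277.8) + (-0.935518)·(-510.9) = 576.10 m.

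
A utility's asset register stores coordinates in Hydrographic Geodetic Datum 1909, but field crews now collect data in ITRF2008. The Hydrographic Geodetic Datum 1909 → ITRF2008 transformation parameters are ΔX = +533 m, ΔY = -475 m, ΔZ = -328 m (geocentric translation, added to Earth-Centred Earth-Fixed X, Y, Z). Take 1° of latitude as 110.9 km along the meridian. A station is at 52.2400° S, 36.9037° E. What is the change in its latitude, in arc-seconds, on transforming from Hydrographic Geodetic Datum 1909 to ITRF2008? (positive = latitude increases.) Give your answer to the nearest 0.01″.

sin φ = -0.790583, cos φ = 0.612355, sin λ = 0.600472, cos λ = 0.799646.
North component: ΔN = −sin φ cos λ·ΔX − sin φ sin λ·ΔY + cos φ·ΔZ = −(-0.790583)(0.799646)(533) − (-0.790583)(0.600472)(-475) + (0.612355)(-328) = -89.39 m.
1° of latitude spans 110900 m, so Δφ = -89.39 / 110900 × 3600 = -2.902″.

Δφ = -2.90″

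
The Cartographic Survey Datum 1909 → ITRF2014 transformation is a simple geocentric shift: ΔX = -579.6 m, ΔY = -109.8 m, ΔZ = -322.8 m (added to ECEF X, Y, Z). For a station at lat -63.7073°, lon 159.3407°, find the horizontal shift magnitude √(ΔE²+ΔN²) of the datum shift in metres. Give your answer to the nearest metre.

The local east axis at (φ, λ) is (−sin λ, cos λ, 0), so ΔE = −sin(159.3407°)·(-579.6) + cos(159.3407°)·(-109.8) = 307.23 m.
The local north axis is (−sin φ cos λ, −sin φ sin λ, cos φ), giving ΔN = 486.221 − 34.731 − 142.987 = 308.50 m.
Horizontal magnitude = √(ΔE² + ΔN²) = √(307.23² + 308.50²) = 435.39 m.

435 m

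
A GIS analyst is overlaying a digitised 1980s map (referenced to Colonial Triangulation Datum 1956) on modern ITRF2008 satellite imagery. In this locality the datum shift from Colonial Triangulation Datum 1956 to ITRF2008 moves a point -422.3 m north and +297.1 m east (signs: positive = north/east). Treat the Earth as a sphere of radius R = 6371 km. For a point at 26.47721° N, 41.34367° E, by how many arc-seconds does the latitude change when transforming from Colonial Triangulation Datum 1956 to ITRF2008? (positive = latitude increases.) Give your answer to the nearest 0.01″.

Δφ = -13.67″

On a sphere of radius R, 1 rad of latitude = R, so Δφ = ΔN / R = -422.3 / 6371000 = -6.6285e-05 rad = -13.672″.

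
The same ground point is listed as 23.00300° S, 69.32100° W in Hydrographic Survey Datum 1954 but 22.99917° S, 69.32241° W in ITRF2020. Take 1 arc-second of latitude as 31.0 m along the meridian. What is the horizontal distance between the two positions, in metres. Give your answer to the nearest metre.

Δφ = -22.99917° − -23.00300° = +0.00383°; Δλ = -69.32241° − -69.32100° = -0.00141°.
1° of latitude = 3600 × 31.00 = 111600 m.
ΔN = Δφ × 111600 = 427.4 m; ΔE = Δλ × 111600 × cos(-23.00300°) = -0.00141 × 111600 × 0.920484 = -144.8 m.
Distance = √(ΔE² + ΔN²) = √((-144.8)² + 427.4²) = 451.3 m.

451 m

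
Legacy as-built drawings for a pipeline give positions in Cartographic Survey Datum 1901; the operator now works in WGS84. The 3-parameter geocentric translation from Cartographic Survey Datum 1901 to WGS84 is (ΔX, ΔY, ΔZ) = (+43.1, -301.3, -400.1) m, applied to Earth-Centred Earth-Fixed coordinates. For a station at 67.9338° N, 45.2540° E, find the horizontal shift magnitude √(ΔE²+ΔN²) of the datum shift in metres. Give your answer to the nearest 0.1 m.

243.5 m

The local east axis at (φ, λ) is (−sin λ, cos λ, 0), so ΔE = −sin(45.2540°)·43.1 + cos(45.2540°)·(-301.3) = -242.72 m.
The local north axis is (−sin φ cos λ, −sin φ sin λ, cos φ), giving ΔN = -28.118 + 198.319 − 150.309 = 19.89 m.
Horizontal magnitude = √(ΔE² + ΔN²) = √((-242.72)² + 19.89²) = 243.53 m.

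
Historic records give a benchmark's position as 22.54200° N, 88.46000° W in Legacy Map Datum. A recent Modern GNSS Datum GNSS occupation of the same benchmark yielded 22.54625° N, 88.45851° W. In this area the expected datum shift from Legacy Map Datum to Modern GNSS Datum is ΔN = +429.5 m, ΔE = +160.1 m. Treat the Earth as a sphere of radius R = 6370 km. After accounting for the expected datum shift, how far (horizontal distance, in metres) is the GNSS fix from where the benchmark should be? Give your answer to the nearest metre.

44 m

Observed coordinate differences: Δφ = +0.00425°, Δλ = +0.00149°.
Converting to metres (1° lat = 111177 m, cos φ = 0.923599): observed ΔN = 472.5 m, observed ΔE = 153.0 m.
Subtracting the expected shift leaves a residual of 472.5 − (429.5) = 43.0 m north and 153.0 − (160.1) = -7.1 m east.
Residual distance = √(43.0² + (-7.1)²) = 43.6 m.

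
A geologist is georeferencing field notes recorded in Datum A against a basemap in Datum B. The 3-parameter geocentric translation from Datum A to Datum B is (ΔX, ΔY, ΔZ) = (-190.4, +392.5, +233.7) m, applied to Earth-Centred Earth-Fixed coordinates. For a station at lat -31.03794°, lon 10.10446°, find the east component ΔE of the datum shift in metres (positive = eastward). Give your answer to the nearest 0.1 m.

ΔE = 419.8 m

At φ = -31.03794°, λ = 10.10446°: sin φ = -0.515606, cos φ = 0.856826, sin λ = 0.175443, cos λ = 0.984490.
ΔE = −sin λ·ΔX + cos λ·ΔY = −(0.175443)·(-190.4) + (0.984490)·(392.5) = 419.82 m.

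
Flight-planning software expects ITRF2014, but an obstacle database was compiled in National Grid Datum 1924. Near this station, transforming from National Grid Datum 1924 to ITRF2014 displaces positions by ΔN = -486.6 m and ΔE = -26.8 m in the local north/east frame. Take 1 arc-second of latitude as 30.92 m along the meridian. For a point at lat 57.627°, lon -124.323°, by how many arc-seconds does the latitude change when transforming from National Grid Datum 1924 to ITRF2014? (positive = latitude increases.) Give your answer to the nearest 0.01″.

Δφ = -15.74″

1″ of latitude = 30.92 m, so Δφ = -486.6 / 30.92 = -15.737″.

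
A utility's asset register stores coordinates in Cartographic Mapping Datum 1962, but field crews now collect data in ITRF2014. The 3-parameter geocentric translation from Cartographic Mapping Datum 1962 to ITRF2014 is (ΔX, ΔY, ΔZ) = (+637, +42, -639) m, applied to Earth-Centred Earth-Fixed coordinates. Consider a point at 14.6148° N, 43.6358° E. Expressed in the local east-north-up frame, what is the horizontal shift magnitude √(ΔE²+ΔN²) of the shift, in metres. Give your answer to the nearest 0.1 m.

At φ = 14.6148°, λ = 43.6358°: sin φ = 0.252319, cos φ = 0.967644, sin λ = 0.690072, cos λ = 0.723741.
ΔE = −sin λ·ΔX + cos λ·ΔY = −(0.690072)·(637) + (0.723741)·(42) = -409.18 m.
ΔN = −sin φ cos λ·ΔX − sin φ sin λ·ΔY + cos φ·ΔZ = −(0.252319)(0.723741)(637) − (0.252319)(0.690072)(42) + (0.967644)(-639) = -741.96 m.
Horizontal magnitude = √(ΔE² + ΔN²) = √((-409.18)² + (-741.96)²) = 847.31 m.

847.3 m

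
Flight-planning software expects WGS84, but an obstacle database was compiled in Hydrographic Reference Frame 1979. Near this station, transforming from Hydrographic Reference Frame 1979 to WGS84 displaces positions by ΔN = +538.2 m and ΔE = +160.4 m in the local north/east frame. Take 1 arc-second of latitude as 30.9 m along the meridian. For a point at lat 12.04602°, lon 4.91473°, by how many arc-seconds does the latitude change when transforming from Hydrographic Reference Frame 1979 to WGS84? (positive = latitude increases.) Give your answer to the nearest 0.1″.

1″ of latitude = 30.90 m, so Δφ = 538.2 / 30.90 = 17.417″.

Δφ = 17.4″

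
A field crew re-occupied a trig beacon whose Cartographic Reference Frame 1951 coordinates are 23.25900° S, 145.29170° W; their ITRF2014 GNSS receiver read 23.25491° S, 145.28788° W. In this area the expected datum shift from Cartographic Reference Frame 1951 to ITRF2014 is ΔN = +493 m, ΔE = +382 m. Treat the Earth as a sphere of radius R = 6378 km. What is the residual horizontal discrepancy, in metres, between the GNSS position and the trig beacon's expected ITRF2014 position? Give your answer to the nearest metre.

Observed coordinate differences: Δφ = +0.00409°, Δλ = +0.00382°.
Converting to metres (1° lat = 111317 m, cos φ = 0.918729): observed ΔN = 455.3 m, observed ΔE = 390.7 m.
Subtracting the expected shift leaves a residual of 455.3 − (493) = -37.7 m north and 390.7 − (382) = 8.7 m east.
Residual distance = √((-37.7)² + 8.7²) = 38.7 m.

39 m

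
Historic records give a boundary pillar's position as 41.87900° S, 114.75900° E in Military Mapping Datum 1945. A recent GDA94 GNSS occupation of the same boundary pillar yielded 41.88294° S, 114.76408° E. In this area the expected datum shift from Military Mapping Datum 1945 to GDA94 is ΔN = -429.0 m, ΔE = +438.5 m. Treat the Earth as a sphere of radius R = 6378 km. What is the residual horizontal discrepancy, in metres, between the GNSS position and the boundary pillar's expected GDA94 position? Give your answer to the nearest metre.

20 m

Observed coordinate differences: Δφ = -0.00394°, Δλ = +0.00508°.
Converting to metres (1° lat = 111317 m, cos φ = 0.744556): observed ΔN = -438.6 m, observed ΔE = 421.0 m.
Subtracting the expected shift leaves a residual of -438.6 − (-429.0) = -9.6 m north and 421.0 − (438.5) = -17.5 m east.
Residual distance = √((-9.6)² + (-17.5)²) = 19.9 m.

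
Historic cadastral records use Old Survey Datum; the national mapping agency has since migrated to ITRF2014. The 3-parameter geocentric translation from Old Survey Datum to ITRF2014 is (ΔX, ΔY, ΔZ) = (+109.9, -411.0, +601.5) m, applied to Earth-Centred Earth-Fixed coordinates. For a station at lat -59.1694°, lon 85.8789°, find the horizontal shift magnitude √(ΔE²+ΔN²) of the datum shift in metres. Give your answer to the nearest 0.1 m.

144.0 m

The local east axis at (φ, λ) is (−sin λ, cos λ, 0), so ΔE = −sin(85.8789°)·109.9 + cos(85.8789°)·(-411.0) = -139.15 m.
The local north axis is (−sin φ cos λ, −sin φ sin λ, cos φ), giving ΔN = 6.782 − 352.008 + 308.270 = -36.96 m.
Horizontal magnitude = √(ΔE² + ΔN²) = √((-139.15)² + (-36.96)²) = 143.98 m.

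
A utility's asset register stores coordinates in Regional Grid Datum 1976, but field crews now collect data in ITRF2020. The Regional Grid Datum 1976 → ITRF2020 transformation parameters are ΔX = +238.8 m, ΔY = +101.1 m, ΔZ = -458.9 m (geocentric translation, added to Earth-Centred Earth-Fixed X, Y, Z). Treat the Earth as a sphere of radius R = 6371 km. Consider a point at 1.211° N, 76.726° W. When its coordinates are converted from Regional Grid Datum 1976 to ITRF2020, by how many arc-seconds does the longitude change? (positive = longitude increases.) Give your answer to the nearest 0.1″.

sin φ = 0.021134, cos φ = 0.999777, sin λ = -0.973283, cos λ = 0.229608.
East component: ΔE = −sin λ·ΔX + cos λ·ΔY = −(-0.973283)(238.8) + (0.229608)(101.1) = 255.63 m.
1° of latitude spans πR/180 = 111195 m; at latitude φ, 1° of longitude spans that × cos φ = 111170.1 m, so Δλ = 255.63 / 111170.1 × 3600 = 8.278″.

Δλ = 8.3″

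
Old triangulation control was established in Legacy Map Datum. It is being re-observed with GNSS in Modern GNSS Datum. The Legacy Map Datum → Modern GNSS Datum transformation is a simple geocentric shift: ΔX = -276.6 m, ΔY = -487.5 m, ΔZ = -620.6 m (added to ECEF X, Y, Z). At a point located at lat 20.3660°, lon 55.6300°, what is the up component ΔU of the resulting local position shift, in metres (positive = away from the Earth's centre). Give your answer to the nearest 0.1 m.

ΔU = -739.6 m

The local up (radial) axis is (cos φ cos λ, cos φ sin λ, sin φ), giving ΔU = -146.389 − 377.233 − 215.979 = -739.60 m.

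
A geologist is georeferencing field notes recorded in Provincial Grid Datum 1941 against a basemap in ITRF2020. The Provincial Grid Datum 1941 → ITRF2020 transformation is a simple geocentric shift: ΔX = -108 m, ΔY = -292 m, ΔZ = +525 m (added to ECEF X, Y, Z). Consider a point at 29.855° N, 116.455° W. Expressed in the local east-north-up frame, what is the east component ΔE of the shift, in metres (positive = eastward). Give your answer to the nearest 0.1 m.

ΔE = 33.4 m

The local east axis at (φ, λ) is (−sin λ, cos λ, 0), so ΔE = −sin(-116.455°)·(-108) + cos(-116.455°)·(-292) = 33.39 m.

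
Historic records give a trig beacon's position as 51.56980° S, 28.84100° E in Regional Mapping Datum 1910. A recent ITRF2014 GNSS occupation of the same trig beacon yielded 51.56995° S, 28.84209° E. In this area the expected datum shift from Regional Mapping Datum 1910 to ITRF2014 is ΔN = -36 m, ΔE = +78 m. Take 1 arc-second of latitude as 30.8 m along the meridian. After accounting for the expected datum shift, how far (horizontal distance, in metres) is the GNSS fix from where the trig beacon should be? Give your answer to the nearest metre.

Observed coordinate differences: Δφ = -0.00015°, Δλ = +0.00109°.
Converting to metres (1° lat = 110880 m, cos φ = 0.621561): observed ΔN = -16.6 m, observed ΔE = 75.1 m.
Subtracting the expected shift leaves a residual of -16.6 − (-36) = 19.4 m north and 75.1 − (78) = -2.9 m east.
Residual distance = √(19.4² + (-2.9)²) = 19.6 m.

20 m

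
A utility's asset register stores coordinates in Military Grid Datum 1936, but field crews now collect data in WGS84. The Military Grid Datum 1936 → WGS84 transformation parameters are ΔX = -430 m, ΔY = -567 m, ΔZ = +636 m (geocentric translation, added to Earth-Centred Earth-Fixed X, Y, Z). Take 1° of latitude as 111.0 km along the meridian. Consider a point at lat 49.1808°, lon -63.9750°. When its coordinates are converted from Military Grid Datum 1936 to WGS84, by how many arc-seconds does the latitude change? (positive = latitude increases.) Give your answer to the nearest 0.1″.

sin φ = 0.756776, cos φ = 0.653674, sin λ = -0.898603, cos λ = 0.438763.
North component: ΔN = −sin φ cos λ·ΔX − sin φ sin λ·ΔY + cos φ·ΔZ = −(0.756776)(0.438763)(-430) − (0.756776)(-0.898603)(-567) + (0.653674)(636) = 172.93 m.
1° of latitude spans 111000 m, so Δφ = 172.93 / 111000 × 3600 = 5.609″.

Δφ = 5.6″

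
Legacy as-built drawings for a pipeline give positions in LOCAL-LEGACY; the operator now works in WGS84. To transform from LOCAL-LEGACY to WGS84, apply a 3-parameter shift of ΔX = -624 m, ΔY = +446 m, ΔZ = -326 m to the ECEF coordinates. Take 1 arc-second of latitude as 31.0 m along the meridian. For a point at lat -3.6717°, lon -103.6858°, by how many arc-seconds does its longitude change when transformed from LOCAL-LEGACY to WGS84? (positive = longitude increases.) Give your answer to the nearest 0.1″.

sin φ = -0.064039, cos φ = 0.997947, sin λ = -0.971608, cos λ = -0.236597.
East component: ΔE = −sin λ·ΔX + cos λ·ΔY = −(-0.971608)(-624) + (-0.236597)(446) = -711.81 m.
1° of latitude spans 3600 × 31.00 = 111600 m; at latitude φ, 1° of longitude spans that × cos φ = 111370.9 m, so Δλ = -711.81 / 111370.9 × 3600 = -23.009″.

Δλ = -23.0″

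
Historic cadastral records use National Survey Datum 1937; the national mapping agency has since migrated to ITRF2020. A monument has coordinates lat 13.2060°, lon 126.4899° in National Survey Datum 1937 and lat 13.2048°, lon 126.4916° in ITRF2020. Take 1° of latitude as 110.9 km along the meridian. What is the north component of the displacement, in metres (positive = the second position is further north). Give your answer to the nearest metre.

ΔN = -133 m

Δφ = 13.2048° − 13.2060° = -0.0012°; Δλ = 126.4916° − 126.4899° = +0.0017°.
ΔN = Δφ × 110900 = -133.1 m; ΔE = Δλ × 110900 × cos(13.2060°) = +0.0017 × 110900 × 0.973555 = 183.5 m.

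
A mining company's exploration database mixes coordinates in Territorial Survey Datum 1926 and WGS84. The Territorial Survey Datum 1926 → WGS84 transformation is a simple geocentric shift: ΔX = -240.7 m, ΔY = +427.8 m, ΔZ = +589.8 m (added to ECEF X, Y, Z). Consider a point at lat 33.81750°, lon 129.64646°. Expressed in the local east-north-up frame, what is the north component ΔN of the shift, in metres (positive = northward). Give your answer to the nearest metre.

ΔN = 221 m

The local north axis is (−sin φ cos λ, −sin φ sin λ, cos φ), giving ΔN = -85.474 − 183.330 + 490.014 = 221.21 m.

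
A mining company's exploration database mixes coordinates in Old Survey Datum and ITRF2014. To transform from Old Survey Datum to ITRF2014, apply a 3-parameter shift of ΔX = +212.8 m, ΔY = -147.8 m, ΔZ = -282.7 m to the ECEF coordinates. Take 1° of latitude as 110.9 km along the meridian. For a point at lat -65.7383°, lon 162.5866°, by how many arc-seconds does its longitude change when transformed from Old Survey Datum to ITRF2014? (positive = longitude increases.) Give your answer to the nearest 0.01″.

sin φ = -0.911678, cos φ = 0.410905, sin λ = 0.299264, cos λ = -0.954170.
East component: ΔE = −sin λ·ΔX + cos λ·ΔY = −(0.299264)(212.8) + (-0.954170)(-147.8) = 77.34 m.
1° of latitude spans 110900 m; at latitude φ, 1° of longitude spans that × cos φ = 45569.4 m, so Δλ = 77.34 / 45569.4 × 3600 = 6.110″.

Δλ = 6.11″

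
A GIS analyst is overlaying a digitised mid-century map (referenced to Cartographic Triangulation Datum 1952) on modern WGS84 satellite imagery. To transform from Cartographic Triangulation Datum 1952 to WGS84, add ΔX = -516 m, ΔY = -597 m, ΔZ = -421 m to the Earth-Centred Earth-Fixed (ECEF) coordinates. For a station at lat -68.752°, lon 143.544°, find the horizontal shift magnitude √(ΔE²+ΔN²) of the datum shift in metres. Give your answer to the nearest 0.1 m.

The local east axis at (φ, λ) is (−sin λ, cos λ, 0), so ΔE = −sin(143.544°)·(-516) + cos(143.544°)·(-597) = 786.79 m.
The local north axis is (−sin φ cos λ, −sin φ sin λ, cos φ), giving ΔN = 386.812 − 330.625 − 152.573 = -96.39 m.
Horizontal magnitude = √(ΔE² + ΔN²) = √(786.79² + (-96.39)²) = 792.67 m.

792.7 m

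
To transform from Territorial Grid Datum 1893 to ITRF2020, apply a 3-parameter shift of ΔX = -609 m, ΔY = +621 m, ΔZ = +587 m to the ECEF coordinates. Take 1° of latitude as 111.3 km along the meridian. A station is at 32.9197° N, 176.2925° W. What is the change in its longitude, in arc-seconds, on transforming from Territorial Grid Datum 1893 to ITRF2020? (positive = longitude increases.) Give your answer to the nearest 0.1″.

Δλ = -25.4″

sin φ = 0.543463, cos φ = 0.839433, sin λ = -0.064663, cos λ = -0.997907.
East component: ΔE = −sin λ·ΔX + cos λ·ΔY = −(-0.064663)(-609) + (-0.997907)(621) = -659.08 m.
1° of latitude spans 111300 m; at latitude φ, 1° of longitude spans that × cos φ = 93428.9 m, so Δλ = -659.08 / 93428.9 × 3600 = -25.396″.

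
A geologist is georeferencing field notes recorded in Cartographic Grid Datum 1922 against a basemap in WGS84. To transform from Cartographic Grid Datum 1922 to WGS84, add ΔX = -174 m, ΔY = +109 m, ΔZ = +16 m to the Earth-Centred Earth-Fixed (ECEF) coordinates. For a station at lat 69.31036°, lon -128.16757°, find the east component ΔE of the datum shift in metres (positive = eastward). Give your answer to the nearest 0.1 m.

The local east axis at (φ, λ) is (−sin λ, cos λ, 0), so ΔE = −sin(-128.16757°)·(-174) + cos(-128.16757°)·109 = -204.16 m.

ΔE = -204.2 m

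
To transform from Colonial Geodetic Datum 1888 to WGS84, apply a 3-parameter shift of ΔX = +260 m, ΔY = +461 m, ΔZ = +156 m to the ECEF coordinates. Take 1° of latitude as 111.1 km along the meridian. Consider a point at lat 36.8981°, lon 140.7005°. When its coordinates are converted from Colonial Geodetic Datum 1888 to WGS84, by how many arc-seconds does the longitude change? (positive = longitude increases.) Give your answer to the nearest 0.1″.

sin φ = 0.600394, cos φ = 0.799705, sin λ = 0.633374, cos λ = -0.773846.
East component: ΔE = −sin λ·ΔX + cos λ·ΔY = −(0.633374)(260) + (-0.773846)(461) = -521.42 m.
1° of latitude spans 111100 m; at latitude φ, 1° of longitude spans that × cos φ = 88847.2 m, so Δλ = -521.42 / 88847.2 × 3600 = -21.127″.

Δλ = -21.1″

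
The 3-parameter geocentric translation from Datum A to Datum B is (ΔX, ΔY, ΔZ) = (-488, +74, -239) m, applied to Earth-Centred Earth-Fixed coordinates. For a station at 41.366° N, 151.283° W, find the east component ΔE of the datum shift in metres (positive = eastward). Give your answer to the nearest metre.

ΔE = -299 m

The local east axis at (φ, λ) is (−sin λ, cos λ, 0), so ΔE = −sin(-151.283°)·(-488) + cos(-151.283°)·74 = -299.37 m.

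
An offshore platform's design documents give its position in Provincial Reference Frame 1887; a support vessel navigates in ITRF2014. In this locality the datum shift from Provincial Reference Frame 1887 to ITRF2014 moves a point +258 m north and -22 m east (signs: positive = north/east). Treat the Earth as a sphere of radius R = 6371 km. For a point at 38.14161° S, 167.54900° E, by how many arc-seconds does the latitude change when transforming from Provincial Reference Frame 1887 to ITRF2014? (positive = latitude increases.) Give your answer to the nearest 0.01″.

Δφ = 8.35″

On a sphere of radius R, 1 rad of latitude = R, so Δφ = ΔN / R = 258.0 / 6371000 = 4.0496e-05 rad = 8.353″.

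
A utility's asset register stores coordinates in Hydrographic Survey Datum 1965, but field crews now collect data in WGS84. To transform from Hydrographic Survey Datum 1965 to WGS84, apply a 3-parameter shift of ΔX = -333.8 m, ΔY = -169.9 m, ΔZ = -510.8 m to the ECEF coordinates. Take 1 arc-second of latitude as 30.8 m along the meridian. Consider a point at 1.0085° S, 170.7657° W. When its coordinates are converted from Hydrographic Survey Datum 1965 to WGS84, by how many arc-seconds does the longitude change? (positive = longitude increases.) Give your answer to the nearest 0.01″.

Δλ = 3.71″

sin φ = -0.017601, cos φ = 0.999845, sin λ = -0.160472, cos λ = -0.987040.
East component: ΔE = −sin λ·ΔX + cos λ·ΔY = −(-0.160472)(-333.8) + (-0.987040)(-169.9) = 114.13 m.
1° of latitude spans 3600 × 30.80 = 110880 m; at latitude φ, 1° of longitude spans that × cos φ = 110862.8 m, so Δλ = 114.13 / 110862.8 × 3600 = 3.706″.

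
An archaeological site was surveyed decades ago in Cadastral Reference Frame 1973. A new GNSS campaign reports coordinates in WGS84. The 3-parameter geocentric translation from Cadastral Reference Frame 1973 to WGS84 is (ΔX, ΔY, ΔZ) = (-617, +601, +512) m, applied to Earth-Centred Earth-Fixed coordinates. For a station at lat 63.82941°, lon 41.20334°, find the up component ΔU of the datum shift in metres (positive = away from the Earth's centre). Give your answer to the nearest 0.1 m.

ΔU = 429.4 m

At φ = 63.82941°, λ = 41.20334°: sin φ = 0.897485, cos φ = 0.441045, sin λ = 0.658733, cos λ = 0.752377.
ΔU = cos φ cos λ·ΔX + cos φ sin λ·ΔY + sin φ·ΔZ = (0.441045)(0.752377)(-617) + (0.441045)(0.658733)(601) + (0.897485)(512) = 429.38 m.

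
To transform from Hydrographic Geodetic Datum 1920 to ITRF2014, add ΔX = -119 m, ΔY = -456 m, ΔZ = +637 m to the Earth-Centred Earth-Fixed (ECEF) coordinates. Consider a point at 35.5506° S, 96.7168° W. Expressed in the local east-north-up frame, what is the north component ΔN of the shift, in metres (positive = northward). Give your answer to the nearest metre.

The local north axis is (−sin φ cos λ, −sin φ sin λ, cos φ), giving ΔN = 8.093 + 263.309 + 518.265 = 789.67 m.

ΔN = 790 m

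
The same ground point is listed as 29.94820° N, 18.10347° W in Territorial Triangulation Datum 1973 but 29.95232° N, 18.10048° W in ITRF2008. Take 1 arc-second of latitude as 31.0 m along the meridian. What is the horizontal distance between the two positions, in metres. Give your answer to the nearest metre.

543 m

Δφ = 29.95232° − 29.94820° = +0.00412°; Δλ = -18.10048° − -18.10347° = +0.00299°.
1° of latitude = 3600 × 31.00 = 111600 m.
ΔN = Δφ × 111600 = 459.8 m; ΔE = Δλ × 111600 × cos(29.94820°) = +0.00299 × 111600 × 0.866477 = 289.1 m.
Distance = √(ΔE² + ΔN²) = √(289.1² + 459.8²) = 543.1 m.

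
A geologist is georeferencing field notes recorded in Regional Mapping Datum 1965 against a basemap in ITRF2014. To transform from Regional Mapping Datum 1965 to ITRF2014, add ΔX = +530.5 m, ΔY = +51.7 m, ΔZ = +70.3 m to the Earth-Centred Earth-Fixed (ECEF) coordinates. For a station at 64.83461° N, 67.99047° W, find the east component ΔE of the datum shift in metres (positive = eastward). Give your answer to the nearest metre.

At φ = 64.83461°, λ = -67.99047°: sin φ = 0.905084, cos φ = 0.425233, sin λ = -0.927122, cos λ = 0.374761.
ΔE = −sin λ·ΔX + cos λ·ΔY = −(-0.927122)·(530.5) + (0.374761)·(51.7) = 511.21 m.

ΔE = 511 m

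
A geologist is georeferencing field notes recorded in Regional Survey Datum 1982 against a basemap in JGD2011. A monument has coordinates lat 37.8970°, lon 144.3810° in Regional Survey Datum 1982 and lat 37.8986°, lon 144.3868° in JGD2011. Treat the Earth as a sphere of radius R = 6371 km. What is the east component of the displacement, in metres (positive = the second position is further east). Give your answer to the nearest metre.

ΔE = 509 m

Δφ = 37.8986° − 37.8970° = +0.0016°; Δλ = 144.3868° − 144.3810° = +0.0058°.
1° along a meridian = πR/180 = 111195 m.
ΔN = Δφ × 111195 = 177.9 m; ΔE = Δλ × 111195 × cos(37.8970°) = +0.0058 × 111195 × 0.789116 = 508.9 m.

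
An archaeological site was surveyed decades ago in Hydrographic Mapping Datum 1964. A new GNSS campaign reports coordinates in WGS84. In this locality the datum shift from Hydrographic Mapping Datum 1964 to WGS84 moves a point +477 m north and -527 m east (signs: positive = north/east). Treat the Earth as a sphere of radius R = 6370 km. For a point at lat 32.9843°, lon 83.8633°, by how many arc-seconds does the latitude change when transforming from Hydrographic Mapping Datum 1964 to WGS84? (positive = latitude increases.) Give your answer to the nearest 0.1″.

On a sphere of radius R, 1 rad of latitude = R, so Δφ = ΔN / R = 477.0 / 6370000 = 7.4882e-05 rad = 15.446″.

Δφ = 15.4″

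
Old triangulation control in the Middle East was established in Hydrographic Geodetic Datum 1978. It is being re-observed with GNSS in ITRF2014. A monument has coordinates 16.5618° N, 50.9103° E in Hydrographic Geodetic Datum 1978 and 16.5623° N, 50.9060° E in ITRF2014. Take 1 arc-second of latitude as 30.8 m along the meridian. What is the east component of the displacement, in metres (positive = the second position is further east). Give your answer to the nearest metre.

ΔE = -457 m

Δφ = 16.5623° − 16.5618° = +0.0005°; Δλ = 50.9060° − 50.9103° = -0.0043°.
1° of latitude = 3600 × 30.80 = 110880 m.
ΔN = Δφ × 110880 = 55.4 m; ΔE = Δλ × 110880 × cos(16.5618°) = -0.0043 × 110880 × 0.958513 = -457.0 m.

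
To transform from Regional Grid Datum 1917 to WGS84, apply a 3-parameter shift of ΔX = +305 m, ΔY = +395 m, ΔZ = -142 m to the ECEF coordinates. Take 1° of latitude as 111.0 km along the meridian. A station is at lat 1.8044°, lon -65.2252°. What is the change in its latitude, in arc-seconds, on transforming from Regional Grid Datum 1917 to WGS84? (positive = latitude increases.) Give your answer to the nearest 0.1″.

Δφ = -4.4″

sin φ = 0.031488, cos φ = 0.999504, sin λ = -0.907962, cos λ = 0.419053.
North component: ΔN = −sin φ cos λ·ΔX − sin φ sin λ·ΔY + cos φ·ΔZ = −(0.031488)(0.419053)(305) − (0.031488)(-0.907962)(395) + (0.999504)(-142) = -134.66 m.
1° of latitude spans 111000 m, so Δφ = -134.66 / 111000 × 3600 = -4.367″.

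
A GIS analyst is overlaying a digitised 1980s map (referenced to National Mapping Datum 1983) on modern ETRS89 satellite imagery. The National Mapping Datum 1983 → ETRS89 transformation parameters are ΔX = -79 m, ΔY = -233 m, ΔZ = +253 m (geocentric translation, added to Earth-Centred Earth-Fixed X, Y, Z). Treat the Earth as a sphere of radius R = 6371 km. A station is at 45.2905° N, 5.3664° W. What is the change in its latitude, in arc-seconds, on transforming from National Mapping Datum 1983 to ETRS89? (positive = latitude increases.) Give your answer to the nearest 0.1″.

sin φ = 0.710683, cos φ = 0.703513, sin λ = -0.093524, cos λ = 0.995617.
North component: ΔN = −sin φ cos λ·ΔX − sin φ sin λ·ΔY + cos φ·ΔZ = −(0.710683)(0.995617)(-79) − (0.710683)(-0.093524)(-233) + (0.703513)(253) = 218.40 m.
1° of latitude spans πR/180 = 111195 m, so Δφ = 218.40 / 111195 × 3600 = 7.071″.

Δφ = 7.1″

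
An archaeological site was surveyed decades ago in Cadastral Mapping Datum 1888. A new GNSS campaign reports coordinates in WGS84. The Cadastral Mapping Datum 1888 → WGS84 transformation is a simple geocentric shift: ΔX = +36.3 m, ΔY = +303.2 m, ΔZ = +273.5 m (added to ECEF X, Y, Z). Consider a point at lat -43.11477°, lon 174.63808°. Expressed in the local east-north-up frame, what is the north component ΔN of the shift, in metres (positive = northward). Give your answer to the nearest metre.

ΔN = 194 m

At φ = -43.11477°, λ = 174.63808°: sin φ = -0.683462, cos φ = 0.729986, sin λ = 0.093447, cos λ = -0.995624.
ΔN = −sin φ cos λ·ΔX − sin φ sin λ·ΔY + cos φ·ΔZ = −(-0.683462)(-0.995624)(36.3) − (-0.683462)(0.093447)(303.2) + (0.729986)(273.5) = 194.31 m.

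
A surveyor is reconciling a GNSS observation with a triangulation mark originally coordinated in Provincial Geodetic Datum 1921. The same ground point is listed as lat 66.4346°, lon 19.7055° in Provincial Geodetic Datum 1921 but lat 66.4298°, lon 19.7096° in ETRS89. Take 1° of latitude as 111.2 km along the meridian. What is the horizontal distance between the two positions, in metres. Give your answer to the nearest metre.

Δφ = 66.4298° − 66.4346° = -0.0048°; Δλ = 19.7096° − 19.7055° = +0.0041°.
ΔN = Δφ × 111200 = -533.8 m; ΔE = Δλ × 111200 × cos(66.4346°) = +0.0041 × 111200 × 0.399796 = 182.3 m.
Distance = √(ΔE² + ΔN²) = √(182.3² + (-533.8)²) = 564.0 m.

564 m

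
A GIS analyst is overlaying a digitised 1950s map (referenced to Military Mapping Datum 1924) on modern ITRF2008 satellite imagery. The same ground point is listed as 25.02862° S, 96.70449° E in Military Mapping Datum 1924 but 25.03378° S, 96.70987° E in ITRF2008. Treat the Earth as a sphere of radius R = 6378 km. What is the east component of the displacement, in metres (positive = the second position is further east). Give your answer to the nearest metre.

ΔE = 543 m

Δφ = -25.03378° − -25.02862° = -0.00516°; Δλ = 96.70987° − 96.70449° = +0.00538°.
1° along a meridian = πR/180 = 111317 m.
ΔN = Δφ × 111317 = -574.4 m; ΔE = Δλ × 111317 × cos(-25.02862°) = +0.00538 × 111317 × 0.906097 = 542.6 m.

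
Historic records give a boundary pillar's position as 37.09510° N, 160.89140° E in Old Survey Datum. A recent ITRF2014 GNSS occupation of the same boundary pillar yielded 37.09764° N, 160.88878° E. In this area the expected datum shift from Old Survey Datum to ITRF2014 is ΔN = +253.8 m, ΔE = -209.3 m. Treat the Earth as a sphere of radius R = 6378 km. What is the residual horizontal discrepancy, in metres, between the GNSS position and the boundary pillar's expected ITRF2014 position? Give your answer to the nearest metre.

Observed coordinate differences: Δφ = +0.00254°, Δλ = -0.00262°.
Converting to metres (1° lat = 111317 m, cos φ = 0.797636): observed ΔN = 282.7 m, observed ΔE = -232.6 m.
Subtracting the expected shift leaves a residual of 282.7 − (253.8) = 28.9 m north and -232.6 − (-209.3) = -23.3 m east.
Residual distance = √(28.9² + (-23.3)²) = 37.2 m.

37 m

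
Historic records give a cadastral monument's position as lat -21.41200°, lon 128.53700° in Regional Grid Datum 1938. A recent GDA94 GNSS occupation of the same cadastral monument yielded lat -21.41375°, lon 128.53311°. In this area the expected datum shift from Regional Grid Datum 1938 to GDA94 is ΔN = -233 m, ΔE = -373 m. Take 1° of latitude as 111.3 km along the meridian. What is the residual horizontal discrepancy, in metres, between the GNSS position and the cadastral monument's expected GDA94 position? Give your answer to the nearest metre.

49 m

Observed coordinate differences: Δφ = -0.00175°, Δλ = -0.00389°.
Converting to metres (1° lat = 111300 m, cos φ = 0.930979): observed ΔN = -194.8 m, observed ΔE = -403.1 m.
Subtracting the expected shift leaves a residual of -194.8 − (-233) = 38.2 m north and -403.1 − (-373) = -30.1 m east.
Residual distance = √(38.2² + (-30.1)²) = 48.6 m.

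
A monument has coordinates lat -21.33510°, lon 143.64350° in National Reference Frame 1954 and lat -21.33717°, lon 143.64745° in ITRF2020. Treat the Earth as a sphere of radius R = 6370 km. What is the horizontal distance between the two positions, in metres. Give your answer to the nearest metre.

469 m

Δφ = -21.33717° − -21.33510° = -0.00207°; Δλ = 143.64745° − 143.64350° = +0.00395°.
1° along a meridian = πR/180 = 111177 m.
ΔN = Δφ × 111177 = -230.1 m; ΔE = Δλ × 111177 × cos(-21.33510°) = +0.00395 × 111177 × 0.931469 = 409.1 m.
Distance = √(ΔE² + ΔN²) = √(409.1² + (-230.1)²) = 469.4 m.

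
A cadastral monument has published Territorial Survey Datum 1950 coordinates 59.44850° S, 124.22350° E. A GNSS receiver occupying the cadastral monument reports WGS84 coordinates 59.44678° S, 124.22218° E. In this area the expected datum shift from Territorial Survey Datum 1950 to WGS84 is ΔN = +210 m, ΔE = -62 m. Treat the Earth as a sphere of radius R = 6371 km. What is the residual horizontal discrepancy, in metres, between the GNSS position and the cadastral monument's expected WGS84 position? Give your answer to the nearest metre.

Observed coordinate differences: Δφ = +0.00172°, Δλ = -0.00132°.
Converting to metres (1° lat = 111195 m, cos φ = 0.508313): observed ΔN = 191.3 m, observed ΔE = -74.6 m.
Subtracting the expected shift leaves a residual of 191.3 − (210) = -18.7 m north and -74.6 − (-62) = -12.6 m east.
Residual distance = √((-18.7)² + (-12.6)²) = 22.6 m.

23 m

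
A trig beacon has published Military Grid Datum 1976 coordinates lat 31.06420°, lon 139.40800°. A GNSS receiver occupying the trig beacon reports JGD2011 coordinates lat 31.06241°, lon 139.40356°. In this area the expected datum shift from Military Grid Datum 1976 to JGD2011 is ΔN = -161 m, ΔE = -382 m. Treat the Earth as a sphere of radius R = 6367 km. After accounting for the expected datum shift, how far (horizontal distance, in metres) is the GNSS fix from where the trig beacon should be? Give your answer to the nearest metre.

56 m

Observed coordinate differences: Δφ = -0.00179°, Δλ = -0.00444°.
Converting to metres (1° lat = 111125 m, cos φ = 0.856590): observed ΔN = -198.9 m, observed ΔE = -422.6 m.
Subtracting the expected shift leaves a residual of -198.9 − (-161) = -37.9 m north and -422.6 − (-382) = -40.6 m east.
Residual distance = √((-37.9)² + (-40.6)²) = 55.6 m.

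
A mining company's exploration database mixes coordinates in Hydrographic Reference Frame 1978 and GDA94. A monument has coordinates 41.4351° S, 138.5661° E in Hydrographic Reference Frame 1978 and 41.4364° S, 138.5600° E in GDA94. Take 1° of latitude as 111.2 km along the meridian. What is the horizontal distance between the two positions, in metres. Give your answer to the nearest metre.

529 m

Δφ = -41.4364° − -41.4351° = -0.0013°; Δλ = 138.5600° − 138.5661° = -0.0061°.
ΔN = Δφ × 111200 = -144.6 m; ΔE = Δλ × 111200 × cos(-41.4351°) = -0.0061 × 111200 × 0.749706 = -508.5 m.
Distance = √(ΔE² + ΔN²) = √((-508.5)² + (-144.6)²) = 528.7 m.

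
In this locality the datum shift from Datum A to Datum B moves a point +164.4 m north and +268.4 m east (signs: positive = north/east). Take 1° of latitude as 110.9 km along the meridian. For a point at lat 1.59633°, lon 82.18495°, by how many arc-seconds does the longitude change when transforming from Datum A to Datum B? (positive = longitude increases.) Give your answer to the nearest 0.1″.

Δλ = 8.7″

At latitude 1.59633°, cos φ = 0.999612.
1° of longitude at this latitude = 110.9 × cos φ = 110.86 km, so Δλ = 268.4 / 110857.0 = 0.0024211° = 8.716″.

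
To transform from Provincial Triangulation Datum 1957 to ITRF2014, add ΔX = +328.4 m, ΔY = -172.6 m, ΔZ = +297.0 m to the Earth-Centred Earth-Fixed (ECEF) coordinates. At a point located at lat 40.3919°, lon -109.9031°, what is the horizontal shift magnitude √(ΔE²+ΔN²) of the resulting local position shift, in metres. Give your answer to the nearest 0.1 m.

415.4 m

At φ = 40.3919°, λ = -109.9031°: sin φ = 0.648012, cos φ = 0.761630, sin λ = -0.940270, cos λ = -0.340430.
ΔE = −sin λ·ΔX + cos λ·ΔY = −(-0.940270)·(328.4) + (-0.340430)·(-172.6) = 367.54 m.
ΔN = −sin φ cos λ·ΔX − sin φ sin λ·ΔY + cos φ·ΔZ = −(0.648012)(-0.340430)(328.4) − (0.648012)(-0.940270)(-172.6) + (0.761630)(297.0) = 193.48 m.
Horizontal magnitude = √(ΔE² + ΔN²) = √(367.54² + 193.48²) = 415.36 m.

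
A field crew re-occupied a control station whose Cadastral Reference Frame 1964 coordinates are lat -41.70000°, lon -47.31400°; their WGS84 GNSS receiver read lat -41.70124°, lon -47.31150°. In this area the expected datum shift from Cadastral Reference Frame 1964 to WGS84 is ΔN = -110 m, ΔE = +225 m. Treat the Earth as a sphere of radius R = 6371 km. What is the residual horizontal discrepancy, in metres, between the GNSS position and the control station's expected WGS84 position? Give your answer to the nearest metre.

33 m

Observed coordinate differences: Δφ = -0.00124°, Δλ = +0.00250°.
Converting to metres (1° lat = 111195 m, cos φ = 0.746638): observed ΔN = -137.9 m, observed ΔE = 207.6 m.
Subtracting the expected shift leaves a residual of -137.9 − (-110) = -27.9 m north and 207.6 − (225) = -17.4 m east.
Residual distance = √((-27.9)² + (-17.4)²) = 32.9 m.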